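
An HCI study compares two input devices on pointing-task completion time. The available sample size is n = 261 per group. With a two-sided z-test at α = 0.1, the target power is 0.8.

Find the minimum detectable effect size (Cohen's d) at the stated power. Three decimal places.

d ≈ 0.218

Required noncentrality: δ = z_{0.05} + z_{0.20} = 1.645 + 0.842 = 2.486.
(The second rejection-region term Φ(−δ − z_{α/2}) is negligible and dropped.)
δ = d·√(n/2) ⇒ d = δ/√(n/2) = 2.486/√(261/2) = 0.2177.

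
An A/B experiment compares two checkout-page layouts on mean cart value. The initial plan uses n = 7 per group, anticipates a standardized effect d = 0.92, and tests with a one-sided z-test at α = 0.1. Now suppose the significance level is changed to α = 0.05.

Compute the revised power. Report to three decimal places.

δ = d·√(n/2) = 0.92 × √(7/2) = 1.7212 (unchanged). New critical value: z_{0.05} = 1.645.
Revised power = P(Z > 1.645 − δ) = Φ(0.076) = 0.5304.

Power ≈ 0.530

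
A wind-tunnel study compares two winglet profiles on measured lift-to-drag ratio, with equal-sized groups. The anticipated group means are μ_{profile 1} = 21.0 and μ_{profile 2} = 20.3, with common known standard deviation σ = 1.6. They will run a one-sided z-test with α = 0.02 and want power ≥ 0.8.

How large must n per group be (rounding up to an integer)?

Standardized effect: d = |μ_{profile 1} − μ_{profile 2}| / σ = |21.0 − 20.3| / 1.6 = 0.4375
For power 0.8 need Φ(δ − z_{0.02}) = 0.8, so δ = z_{0.02} + z_{0.20} = 2.054 + 0.842 = 2.895.
δ = d·√(n/2) ⇒ n = 2(δ/d)² = 2 × (2.895 / 0.4375)² = 87.60.
Rounding up, n = 88 per group.

n = 88 per group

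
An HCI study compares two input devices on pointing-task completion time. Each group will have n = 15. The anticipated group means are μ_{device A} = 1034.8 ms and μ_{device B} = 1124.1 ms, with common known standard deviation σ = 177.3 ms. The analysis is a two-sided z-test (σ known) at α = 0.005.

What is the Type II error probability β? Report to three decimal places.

Standardized effect: d = |μ_{device A} − μ_{device B}| / σ = |1034.8 − 1124.1| / 177.3 = 0.5037
Noncentrality parameter: δ = d·√(n/2) = 0.5037 × √(15/2) = 1.3793
Two-sided α = 0.005 → critical value z_{0.0025} = 2.807.
Power = Φ(δ − 2.807) + Φ(−δ − 2.807) = Φ(-1.428) + Φ(-4.186) = 0.0767 + 0.0000 = 0.0767.
Type II error: β = 1 − power = 1 − 0.0767 = 0.9233.

β ≈ 0.923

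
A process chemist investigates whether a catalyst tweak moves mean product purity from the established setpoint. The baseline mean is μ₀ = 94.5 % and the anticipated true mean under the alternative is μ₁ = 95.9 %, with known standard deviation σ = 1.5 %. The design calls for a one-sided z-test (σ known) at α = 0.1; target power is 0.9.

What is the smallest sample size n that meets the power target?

n = 8

Standardized effect: d = |μ₁ − μ₀| / σ = |95.9 − 94.5| / 1.5 = 0.9333
For power 0.9 need Φ(δ − z_{0.1}) = 0.9, so δ = z_{0.1} + z_{0.10} = 1.282 + 1.282 = 2.563.
δ = d·√n ⇒ n = (δ/d)² = (2.563 / 0.9333)² = 7.54.
Round up to the next whole unit.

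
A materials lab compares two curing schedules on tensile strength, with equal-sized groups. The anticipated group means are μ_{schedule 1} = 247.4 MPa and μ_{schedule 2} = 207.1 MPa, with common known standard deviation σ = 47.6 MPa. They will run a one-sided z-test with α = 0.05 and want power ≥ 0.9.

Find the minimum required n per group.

n = 24 per group

Standardized effect: d = |μ_{schedule 1} − μ_{schedule 2}| / σ = |247.4 − 207.1| / 47.6 = 0.8466
For power 0.9 need Φ(δ − z_{0.05}) = 0.9, so δ = z_{0.05} + z_{0.10} = 1.645 + 1.282 = 2.926.
δ = d·√(n/2) ⇒ n = 2(δ/d)² = 2 × (2.926 / 0.8466)² = 23.89.
Round up to the next whole unit.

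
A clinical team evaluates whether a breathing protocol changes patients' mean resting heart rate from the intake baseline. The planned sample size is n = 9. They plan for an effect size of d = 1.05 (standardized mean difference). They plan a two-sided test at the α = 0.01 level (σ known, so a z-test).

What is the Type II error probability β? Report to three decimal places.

Noncentrality parameter: δ = d·√n = 1.05 × √9 = 3.1500
Critical value for a two-sided test at α = 0.01: z_{α/2} = 2.576.
Power = Φ(δ − 2.576) + Φ(−δ − 2.576) = Φ(0.574) + Φ(-5.726) = 0.7171 + 0.0000 = 0.7171.
Type II error: β = 1 − power = 1 − 0.7171 = 0.2829.

β ≈ 0.283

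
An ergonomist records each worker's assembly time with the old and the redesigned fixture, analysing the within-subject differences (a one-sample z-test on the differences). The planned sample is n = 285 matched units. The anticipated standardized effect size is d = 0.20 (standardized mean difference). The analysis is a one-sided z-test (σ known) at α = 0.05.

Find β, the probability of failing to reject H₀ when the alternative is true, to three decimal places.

Noncentrality parameter: δ = d·√n = 0.20 × √285 = 3.3764
Critical value for a one-sided test at α = 0.05: z_α = 1.645.
Power = P(Z > 1.645 − δ) = Φ(1.732) = 0.9583.
Type II error: β = 1 − power = 1 − 0.9583 = 0.0417.

β ≈ 0.042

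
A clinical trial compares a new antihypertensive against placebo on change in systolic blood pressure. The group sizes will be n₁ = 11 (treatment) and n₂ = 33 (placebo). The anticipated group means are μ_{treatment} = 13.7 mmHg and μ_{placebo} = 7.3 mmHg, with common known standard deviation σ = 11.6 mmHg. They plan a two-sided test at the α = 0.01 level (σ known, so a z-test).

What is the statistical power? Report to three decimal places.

Standardized effect: d = |μ_{treatment} − μ_{placebo}| / σ = |13.7 − 7.3| / 11.6 = 0.5517
Noncentrality parameter: δ = d / √(1/n₁ + 1/n₂) = 0.5517 / √(1/11 + 1/33) = 1.5847
Critical value for a two-sided test at α = 0.01: z_{α/2} = 2.576.
Power = Φ(δ − 2.576) + Φ(−δ − 2.576) = Φ(-0.991) + Φ(-4.161) = 0.1608 + 0.0000 = 0.1608.

Power ≈ 0.161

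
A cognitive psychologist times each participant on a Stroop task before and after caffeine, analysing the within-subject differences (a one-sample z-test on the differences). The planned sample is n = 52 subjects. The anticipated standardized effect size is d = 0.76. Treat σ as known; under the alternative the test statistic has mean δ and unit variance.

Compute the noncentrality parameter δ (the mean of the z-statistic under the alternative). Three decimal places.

δ ≈ 5.480

δ = d·√n = 0.76 × √52 = 5.4804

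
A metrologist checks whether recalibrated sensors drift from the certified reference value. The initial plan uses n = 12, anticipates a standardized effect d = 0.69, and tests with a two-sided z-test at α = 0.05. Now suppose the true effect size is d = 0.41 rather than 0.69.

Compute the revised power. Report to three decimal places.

Power ≈ 0.295

With d = 0.41: δ = d·√n = 0.41 × √12 = 1.4203. Critical value z_{0.025} = 1.960.
Revised power = Φ(δ − 1.960) + Φ(−δ − 1.960) = Φ(-0.540) + Φ(-3.380) = 0.2947 + 0.0004 = 0.2951.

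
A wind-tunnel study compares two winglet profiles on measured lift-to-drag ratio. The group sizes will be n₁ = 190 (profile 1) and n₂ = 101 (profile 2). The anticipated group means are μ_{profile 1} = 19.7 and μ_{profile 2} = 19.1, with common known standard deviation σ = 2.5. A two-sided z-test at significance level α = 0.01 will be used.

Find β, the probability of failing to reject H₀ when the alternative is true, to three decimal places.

β ≈ 0.735

Standardized effect: d = |μ_{profile 1} − μ_{profile 2}| / σ = |19.7 − 19.1| / 2.5 = 0.2400
Noncentrality parameter: δ = d / √(1/n₁ + 1/n₂) = 0.2400 / √(1/190 + 1/101) = 1.9490
Two-sided α = 0.01 → critical value z_{0.005} = 2.576.
Power = Φ(δ − 2.576) + Φ(−δ − 2.576) = Φ(-0.627) + Φ(-4.525) = 0.2654 + 0.0000 = 0.2654.
Type II error: β = 1 − power = 1 − 0.2654 = 0.7346.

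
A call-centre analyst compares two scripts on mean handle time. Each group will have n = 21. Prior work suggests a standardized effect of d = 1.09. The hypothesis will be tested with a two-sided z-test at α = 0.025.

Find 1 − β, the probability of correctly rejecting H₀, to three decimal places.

Power ≈ 0.902

Noncentrality parameter: δ = d·√(n/2) = 1.09 × √(21/2) = 3.5320
Two-sided α = 0.025 → critical value z_{0.0125} = 2.241.
Power = Φ(δ − 2.241) + Φ(−δ − 2.241) = Φ(1.291) + Φ(-5.773) = 0.9016 + 0.0000 = 0.9016.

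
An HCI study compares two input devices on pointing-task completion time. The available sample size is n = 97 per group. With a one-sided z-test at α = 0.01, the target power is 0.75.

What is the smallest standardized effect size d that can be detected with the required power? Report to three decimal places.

Required noncentrality: δ = z_{0.01} + z_{0.25} = 2.326 + 0.674 = 3.001.
δ = d·√(n/2) ⇒ d = δ/√(n/2) = 3.001/√(97/2) = 0.4309.

d ≈ 0.431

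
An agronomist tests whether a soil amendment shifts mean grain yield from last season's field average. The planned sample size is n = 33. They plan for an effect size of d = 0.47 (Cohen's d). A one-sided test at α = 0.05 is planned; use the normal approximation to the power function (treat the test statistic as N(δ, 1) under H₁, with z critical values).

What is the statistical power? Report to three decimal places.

Power ≈ 0.854

Noncentrality parameter: δ = d·√n = 0.47 × √33 = 2.6999
Critical value for a one-sided test at α = 0.05: z_α = 1.645.
Power = P(Z > 1.645 − δ) = Φ(1.055) = 0.8543.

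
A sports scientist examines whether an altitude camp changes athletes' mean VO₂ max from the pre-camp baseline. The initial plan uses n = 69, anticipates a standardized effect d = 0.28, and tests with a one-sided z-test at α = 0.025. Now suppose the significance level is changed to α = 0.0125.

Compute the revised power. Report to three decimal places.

Power ≈ 0.534

δ = d·√n = 0.28 × √69 = 2.3259 (unchanged). New critical value: z_{0.0125} = 2.241.
Revised power = Φ(δ − 2.241) = Φ(0.084) = 0.5337.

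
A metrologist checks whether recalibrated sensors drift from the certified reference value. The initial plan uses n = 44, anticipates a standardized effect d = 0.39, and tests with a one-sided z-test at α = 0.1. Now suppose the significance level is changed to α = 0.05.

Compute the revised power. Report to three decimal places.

Power ≈ 0.827

δ = d·√n = 0.39 × √44 = 2.5870 (unchanged). New critical value: z_{0.05} = 1.645.
Revised power = Φ(δ − 1.645) = Φ(0.942) = 0.8269.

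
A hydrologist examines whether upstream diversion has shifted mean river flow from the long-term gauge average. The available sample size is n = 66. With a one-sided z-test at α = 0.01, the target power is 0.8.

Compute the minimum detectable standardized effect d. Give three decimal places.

d ≈ 0.390

Required noncentrality: δ = z_{0.01} + z_{0.20} = 2.326 + 0.842 = 3.168.
δ = d·√n ⇒ d = δ/√n = 3.168/√66 = 0.3900.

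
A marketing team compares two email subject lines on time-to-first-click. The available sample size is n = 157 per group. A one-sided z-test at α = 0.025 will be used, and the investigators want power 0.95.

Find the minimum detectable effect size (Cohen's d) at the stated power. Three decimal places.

d ≈ 0.407

Required noncentrality: δ = z_{0.025} + z_{0.05} = 1.960 + 1.645 = 3.605.
δ = d·√(n/2) ⇒ d = δ/√(n/2) = 3.605/√(157/2) = 0.4069.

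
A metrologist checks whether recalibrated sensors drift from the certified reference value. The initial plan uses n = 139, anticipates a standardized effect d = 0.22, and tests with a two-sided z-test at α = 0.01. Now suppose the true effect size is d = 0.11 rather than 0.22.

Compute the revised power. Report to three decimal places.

Power ≈ 0.101

With d = 0.11: δ = d·√n = 0.11 × √139 = 1.2969. Critical value z_{0.005} = 2.576.
Revised power = Φ(δ − 2.576) + Φ(−δ − 2.576) = Φ(-1.279) + Φ(-3.873) = 0.1005 + 0.0001 = 0.1005.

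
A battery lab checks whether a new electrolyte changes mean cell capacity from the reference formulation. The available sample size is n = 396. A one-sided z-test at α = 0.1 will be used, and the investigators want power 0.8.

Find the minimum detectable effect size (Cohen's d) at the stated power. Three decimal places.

d ≈ 0.107

Need Φ(δ − 1.282) = 0.8, so δ = 1.282 + 0.842 = 2.123.
δ = d·√n ⇒ d = δ/√n = 2.123/√396 = 0.1067.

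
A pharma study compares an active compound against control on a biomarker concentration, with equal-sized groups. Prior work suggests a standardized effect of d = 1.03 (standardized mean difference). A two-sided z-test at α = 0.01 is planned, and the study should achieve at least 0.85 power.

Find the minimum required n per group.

Set Φ(δ − 2.576) = 0.85; then δ − 2.576 = Φ⁻¹(0.85) = 1.036, giving δ = 3.612.
(Ignoring the negligible lower-tail rejection probability gives the usual closed-form inversion.)
δ = d·√(n/2) ⇒ n = 2(δ/d)² = 2 × (3.612 / 1.03)² = 24.60.
Round up to the next whole unit.

n = 25 per group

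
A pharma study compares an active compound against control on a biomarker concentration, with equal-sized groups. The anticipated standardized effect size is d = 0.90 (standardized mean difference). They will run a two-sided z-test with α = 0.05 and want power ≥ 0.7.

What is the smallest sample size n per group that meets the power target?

n = 16 per group

Set Φ(δ − 1.960) = 0.7; then δ − 1.960 = Φ⁻¹(0.7) = 0.524, giving δ = 2.484.
(For δ > 0 the lower-tail rejection region contributes negligibly to power, so the one-term inversion is standard.)
δ = d·√(n/2) ⇒ n = 2(δ/d)² = 2 × (2.484 / 0.90)² = 15.24.
Rounding up, n = 16 per group.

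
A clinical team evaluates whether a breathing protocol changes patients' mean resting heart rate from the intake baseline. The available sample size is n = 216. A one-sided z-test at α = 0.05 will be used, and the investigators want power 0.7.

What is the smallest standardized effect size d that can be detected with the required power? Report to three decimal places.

Need Φ(δ − 1.645) = 0.7, so δ = 1.645 + 0.524 = 2.169.
δ = d·√n ⇒ d = δ/√n = 2.169/√216 = 0.1476.

d ≈ 0.148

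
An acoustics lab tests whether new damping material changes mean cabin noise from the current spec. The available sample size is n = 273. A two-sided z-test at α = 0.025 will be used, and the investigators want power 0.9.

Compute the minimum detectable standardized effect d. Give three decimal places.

d ≈ 0.213

Required noncentrality: δ = z_{0.0125} + z_{0.10} = 2.241 + 1.282 = 3.523.
(The second rejection-region term Φ(−δ − z_{α/2}) is negligible and dropped.)
δ = d·√n ⇒ d = δ/√n = 3.523/√273 = 0.2132.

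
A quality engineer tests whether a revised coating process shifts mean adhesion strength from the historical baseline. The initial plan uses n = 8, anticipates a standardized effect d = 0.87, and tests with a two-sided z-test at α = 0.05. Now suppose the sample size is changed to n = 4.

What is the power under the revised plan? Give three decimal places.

With n = 4: δ = d·√n = 0.87 × √4 = 1.7400. Critical value z_{0.025} = 1.960.
Revised power = Φ(δ − 1.960) + Φ(−δ − 1.960) = Φ(-0.220) + Φ(-3.700) = 0.4129 + 0.0001 = 0.4131.

Power ≈ 0.413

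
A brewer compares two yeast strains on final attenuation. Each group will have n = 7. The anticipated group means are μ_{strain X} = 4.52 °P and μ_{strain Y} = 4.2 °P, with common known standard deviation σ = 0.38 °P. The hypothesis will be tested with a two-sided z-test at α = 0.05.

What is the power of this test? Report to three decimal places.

Standardized effect: d = |μ_{strain X} − μ_{strain Y}| / σ = |4.52 − 4.2| / 0.38 = 0.8421
Noncentrality parameter: δ = d·√(n/2) = 0.8421 × √(7/2) = 1.5754
Two-sided α = 0.05 → critical value z_{0.025} = 1.960.
Power = Φ(δ − 1.960) + Φ(−δ − 1.960) = Φ(-0.385) + Φ(-3.535) = 0.3503 + 0.0002 = 0.3505.

Power ≈ 0.350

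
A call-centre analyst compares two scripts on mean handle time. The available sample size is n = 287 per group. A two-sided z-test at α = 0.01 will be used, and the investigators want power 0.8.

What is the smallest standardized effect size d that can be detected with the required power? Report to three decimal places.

d ≈ 0.285

Need Φ(δ − 2.576) = 0.8, so δ = 2.576 + 0.842 = 3.417.
(The second rejection-region term Φ(−δ − z_{α/2}) is negligible and dropped.)
δ = d·√(n/2) ⇒ d = δ/√(n/2) = 3.417/√(287/2) = 0.2853.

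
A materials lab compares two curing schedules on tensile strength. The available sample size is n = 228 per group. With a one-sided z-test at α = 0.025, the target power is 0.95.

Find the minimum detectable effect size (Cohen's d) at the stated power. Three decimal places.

d ≈ 0.338

Need Φ(δ − 1.960) = 0.95, so δ = 1.960 + 1.645 = 3.605.
δ = d·√(n/2) ⇒ d = δ/√(n/2) = 3.605/√(228/2) = 0.3376.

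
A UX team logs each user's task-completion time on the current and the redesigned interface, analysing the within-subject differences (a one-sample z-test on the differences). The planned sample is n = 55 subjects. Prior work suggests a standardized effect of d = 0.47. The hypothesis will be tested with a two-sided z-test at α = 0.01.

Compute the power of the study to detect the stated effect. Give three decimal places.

Power ≈ 0.819

Noncentrality parameter: δ = d·√n = 0.47 × √55 = 3.4856
Two-sided α = 0.01 → critical value z_{0.005} = 2.576.
Power = Φ(δ − 2.576) + Φ(−δ − 2.576) = Φ(0.910) + Φ(-6.061) = 0.8185 + 0.0000 = 0.8185.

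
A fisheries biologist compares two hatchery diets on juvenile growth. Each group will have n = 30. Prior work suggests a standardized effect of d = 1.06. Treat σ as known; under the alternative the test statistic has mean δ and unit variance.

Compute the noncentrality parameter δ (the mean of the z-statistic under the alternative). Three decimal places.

The noncentrality parameter scales effect size by the design's sample-size factor: δ = d·√(n/2) = 1.06 × √(30/2) = 4.1054

δ ≈ 4.105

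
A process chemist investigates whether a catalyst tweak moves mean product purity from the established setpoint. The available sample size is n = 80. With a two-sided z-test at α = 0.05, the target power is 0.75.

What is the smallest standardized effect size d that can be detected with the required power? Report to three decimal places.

Need Φ(δ − 1.960) = 0.75, so δ = 1.960 + 0.674 = 2.634.
(The second rejection-region term Φ(−δ − z_{α/2}) is negligible and dropped.)
δ = d·√n ⇒ d = δ/√n = 2.634/√80 = 0.2945.

d ≈ 0.295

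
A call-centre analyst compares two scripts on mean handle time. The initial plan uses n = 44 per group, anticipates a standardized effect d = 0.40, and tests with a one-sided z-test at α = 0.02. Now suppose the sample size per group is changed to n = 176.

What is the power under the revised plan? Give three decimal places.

With n = 176 per group: δ = d·√(n/2) = 0.40 × √(176/2) = 3.7523. Critical value z_{0.02} = 2.054.
Revised power = Φ(δ − 2.054) = Φ(1.699) = 0.9553.

Power ≈ 0.955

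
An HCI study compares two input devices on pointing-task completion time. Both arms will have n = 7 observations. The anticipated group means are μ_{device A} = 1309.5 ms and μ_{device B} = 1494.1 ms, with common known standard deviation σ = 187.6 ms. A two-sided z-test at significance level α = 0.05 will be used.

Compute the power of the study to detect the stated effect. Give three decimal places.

Standardized effect: d = |μ_{device A} − μ_{device B}| / σ = |1309.5 − 1494.1| / 187.6 = 0.9840
Noncentrality parameter: δ = d·√(n/2) = 0.9840 × √(7/2) = 1.8409
Two-sided α = 0.05 → critical value z_{0.025} = 1.960.
Power = Φ(δ − 1.960) + Φ(−δ − 1.960) = Φ(-0.119) + Φ(-3.801) = 0.4526 + 0.0001 = 0.4527.

Power ≈ 0.453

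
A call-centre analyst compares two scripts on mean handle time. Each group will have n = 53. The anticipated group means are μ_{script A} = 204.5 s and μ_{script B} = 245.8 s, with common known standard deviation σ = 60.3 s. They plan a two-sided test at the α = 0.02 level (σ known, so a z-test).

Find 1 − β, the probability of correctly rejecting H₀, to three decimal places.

Power ≈ 0.885

Standardized effect: d = |μ_{script A} − μ_{script B}| / σ = |204.5 − 245.8| / 60.3 = 0.6849
Noncentrality parameter: δ = d·√(n/2) = 0.6849 × √(53/2) = 3.5258
Two-sided α = 0.02 → critical value z_{0.01} = 2.326.
Power = Φ(δ − 2.326) + Φ(−δ − 2.326) = Φ(1.199) + Φ(-5.852) = 0.8848 + 0.0000 = 0.8848.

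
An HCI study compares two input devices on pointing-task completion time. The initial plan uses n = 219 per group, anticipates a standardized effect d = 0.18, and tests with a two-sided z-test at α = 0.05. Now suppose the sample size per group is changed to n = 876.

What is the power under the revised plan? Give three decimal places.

With n = 876 per group: δ = d·√(n/2) = 0.18 × √(876/2) = 3.7671. Critical value z_{0.025} = 1.960.
Revised power = Φ(δ − 1.960) + Φ(−δ − 1.960) = Φ(1.807) + Φ(-5.727) = 0.9646 + 0.0000 = 0.9646.

Power ≈ 0.965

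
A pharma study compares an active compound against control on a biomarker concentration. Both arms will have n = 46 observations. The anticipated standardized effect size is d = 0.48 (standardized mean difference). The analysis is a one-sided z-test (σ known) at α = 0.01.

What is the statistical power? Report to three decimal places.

Power ≈ 0.490

Noncentrality parameter: δ = d·√(n/2) = 0.48 × √(46/2) = 2.3020
Critical value for a one-sided test at α = 0.01: z_α = 2.326.
Power = Φ(δ − 2.326) = Φ(-0.024) = 0.4903.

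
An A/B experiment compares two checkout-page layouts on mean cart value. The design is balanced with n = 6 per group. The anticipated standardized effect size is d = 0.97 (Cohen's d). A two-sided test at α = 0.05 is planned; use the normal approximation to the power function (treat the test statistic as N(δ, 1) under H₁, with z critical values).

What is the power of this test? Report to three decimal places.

Noncentrality parameter: δ = d·√(n/2) = 0.97 × √(6/2) = 1.6801
Two-sided α = 0.05 → critical value z_{0.025} = 1.960.
Power = Φ(δ − 1.960) + Φ(−δ − 1.960) = Φ(-0.280) + Φ(-3.640) = 0.3898 + 0.0001 = 0.3899.

Power ≈ 0.390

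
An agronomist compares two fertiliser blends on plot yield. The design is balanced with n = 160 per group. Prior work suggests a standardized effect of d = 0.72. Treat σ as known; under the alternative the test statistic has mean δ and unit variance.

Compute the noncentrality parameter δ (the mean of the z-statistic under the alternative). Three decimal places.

The noncentrality parameter scales effect size by the design's sample-size factor: δ = d·√(n/2) = 0.72 × √(160/2) = 6.4399

δ ≈ 6.440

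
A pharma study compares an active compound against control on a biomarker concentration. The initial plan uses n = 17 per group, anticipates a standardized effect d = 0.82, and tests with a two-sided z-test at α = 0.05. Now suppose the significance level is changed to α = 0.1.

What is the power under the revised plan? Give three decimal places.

δ = d·√(n/2) = 0.82 × √(17/2) = 2.3907 (unchanged). New critical value: z_{0.05} = 1.645.
Revised power = Φ(δ − 1.645) + Φ(−δ − 1.645) = Φ(0.746) + Φ(-4.036) = 0.7721 + 0.0000 = 0.7721.

Power ≈ 0.772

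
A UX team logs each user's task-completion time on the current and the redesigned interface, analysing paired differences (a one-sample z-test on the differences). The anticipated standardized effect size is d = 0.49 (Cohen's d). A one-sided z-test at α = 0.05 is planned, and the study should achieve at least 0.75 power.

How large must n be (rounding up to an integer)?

Set Φ(δ − 1.645) = 0.75; then δ − 1.645 = Φ⁻¹(0.75) = 0.674, giving δ = 2.319.
δ = d·√n ⇒ n = (δ/d)² = (2.319 / 0.49)² = 22.40.
Round up to the next whole unit.

n = 23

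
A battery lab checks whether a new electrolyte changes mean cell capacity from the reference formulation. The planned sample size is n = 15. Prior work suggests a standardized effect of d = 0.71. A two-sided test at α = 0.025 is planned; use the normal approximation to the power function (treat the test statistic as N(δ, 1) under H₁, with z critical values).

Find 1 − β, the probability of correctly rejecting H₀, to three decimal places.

Noncentrality parameter: λ = d·√n = 0.71 × √15 = 2.7498
Two-sided α = 0.025 → critical value z_{0.0125} = 2.241.
Power = Φ(λ − 2.241) + Φ(−λ − 2.241) = Φ(0.508) + Φ(-4.991) = 0.6944 + 0.0000 = 0.6944.

Power ≈ 0.694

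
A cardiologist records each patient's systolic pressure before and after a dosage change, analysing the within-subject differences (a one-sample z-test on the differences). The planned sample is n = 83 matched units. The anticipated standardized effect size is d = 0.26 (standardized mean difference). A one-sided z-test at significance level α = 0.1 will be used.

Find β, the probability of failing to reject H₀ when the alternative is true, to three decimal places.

Noncentrality parameter: δ = d·√n = 0.26 × √83 = 2.3687
One-sided α = 0.1 → critical value z_{0.1} = 1.282.
Power = Φ(δ − 1.282) = Φ(1.087) = 0.8615.
Type II error: β = 1 − power = 1 − 0.8615 = 0.1385.

β ≈ 0.138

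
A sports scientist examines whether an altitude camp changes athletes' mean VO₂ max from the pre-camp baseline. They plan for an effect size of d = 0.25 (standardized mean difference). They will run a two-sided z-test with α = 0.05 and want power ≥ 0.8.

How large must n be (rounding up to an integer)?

Set Φ(δ − 1.960) = 0.8; then δ − 1.960 = Φ⁻¹(0.8) = 0.842, giving δ = 2.802.
(The Φ(−δ − z_{α/2}) term is vanishingly small for δ > 0 and is dropped in the standard sample-size formula.)
δ = d·√n ⇒ n = (δ/d)² = (2.802 / 0.25)² = 125.58.
Rounding up, n = 126.

n = 126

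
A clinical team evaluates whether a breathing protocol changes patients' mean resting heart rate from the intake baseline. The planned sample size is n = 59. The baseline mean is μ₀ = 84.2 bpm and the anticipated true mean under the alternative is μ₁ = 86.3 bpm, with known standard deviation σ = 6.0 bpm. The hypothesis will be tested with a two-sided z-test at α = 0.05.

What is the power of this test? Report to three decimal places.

Power ≈ 0.767

Standardized effect: d = |μ₁ − μ₀| / σ = |86.3 − 84.2| / 6.0 = 0.3500
Noncentrality parameter: δ = d·√n = 0.3500 × √59 = 2.6884
Critical value for a two-sided test at α = 0.05: z_{α/2} = 1.960.
Power = Φ(δ − 1.960) + Φ(−δ − 1.960) = Φ(0.728) + Φ(-4.648) = 0.7668 + 0.0000 = 0.7668.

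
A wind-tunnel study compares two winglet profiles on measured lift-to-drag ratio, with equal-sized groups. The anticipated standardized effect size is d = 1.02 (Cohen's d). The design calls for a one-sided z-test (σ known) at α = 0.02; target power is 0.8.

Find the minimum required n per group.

For power 0.8 need Φ(δ − z_{0.02}) = 0.8, so δ = z_{0.02} + z_{0.20} = 2.054 + 0.842 = 2.895.
δ = d·√(n/2) ⇒ n = 2(δ/d)² = 2 × (2.895 / 1.02)² = 16.12.
Round up to the next whole unit.

n = 17 per group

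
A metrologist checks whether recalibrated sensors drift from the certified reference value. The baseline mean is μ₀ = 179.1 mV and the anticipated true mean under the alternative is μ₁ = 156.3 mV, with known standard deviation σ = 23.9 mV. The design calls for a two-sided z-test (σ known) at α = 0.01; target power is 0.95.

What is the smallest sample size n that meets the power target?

Standardized effect: d = |μ₁ − μ₀| / σ = |156.3 − 179.1| / 23.9 = 0.9540
For power 0.95 need Φ(δ − z_{0.005}) = 0.95, so δ = z_{0.005} + z_{0.05} = 2.576 + 1.645 = 4.221.
(For δ > 0 the lower-tail rejection region contributes negligibly to power, so the one-term inversion is standard.)
δ = d·√n ⇒ n = (δ/d)² = (4.221 / 0.9540)² = 19.57.
Rounding up, n = 20.

n = 20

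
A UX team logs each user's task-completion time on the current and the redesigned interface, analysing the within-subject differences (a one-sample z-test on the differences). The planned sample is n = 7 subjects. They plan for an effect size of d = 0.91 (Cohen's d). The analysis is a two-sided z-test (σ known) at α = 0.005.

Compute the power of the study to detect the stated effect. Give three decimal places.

Power ≈ 0.345

Noncentrality parameter: δ = d·√n = 0.91 × √7 = 2.4076
Two-sided α = 0.005 → critical value z_{0.0025} = 2.807.
Power = Φ(δ − 2.807) + Φ(−δ − 2.807) = Φ(-0.399) + Φ(-5.215) = 0.3448 + 0.0000 = 0.3448.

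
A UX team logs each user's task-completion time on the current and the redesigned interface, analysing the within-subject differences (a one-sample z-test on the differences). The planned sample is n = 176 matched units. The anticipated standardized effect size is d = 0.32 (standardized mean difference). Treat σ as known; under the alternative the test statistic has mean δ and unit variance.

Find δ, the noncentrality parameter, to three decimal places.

δ ≈ 4.245

The noncentrality parameter scales effect size by the design's sample-size factor: δ = d·√n = 0.32 × √176 = 4.2453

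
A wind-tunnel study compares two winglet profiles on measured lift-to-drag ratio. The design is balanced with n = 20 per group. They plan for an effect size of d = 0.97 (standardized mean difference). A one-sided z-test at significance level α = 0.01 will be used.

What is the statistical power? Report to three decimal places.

Noncentrality parameter: λ = d·√(n/2) = 0.97 × √(20/2) = 3.0674
Critical value for a one-sided test at α = 0.01: z_α = 2.326.
Power = Φ(λ − 2.326) = Φ(0.741) = 0.7707.

Power ≈ 0.771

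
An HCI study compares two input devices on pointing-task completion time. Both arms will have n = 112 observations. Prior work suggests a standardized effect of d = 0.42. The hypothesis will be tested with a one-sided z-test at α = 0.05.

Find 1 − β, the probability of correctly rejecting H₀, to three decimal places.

Noncentrality parameter: λ = d·√(n/2) = 0.42 × √(112/2) = 3.1430
Critical value for a one-sided test at α = 0.05: z_α = 1.645.
Power = Φ(λ − 1.645) = Φ(1.498) = 0.9330.

Power ≈ 0.933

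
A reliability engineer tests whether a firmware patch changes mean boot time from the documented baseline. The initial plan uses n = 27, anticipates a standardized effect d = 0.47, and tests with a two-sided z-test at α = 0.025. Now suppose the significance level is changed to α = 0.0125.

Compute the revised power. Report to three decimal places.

δ = d·√n = 0.47 × √27 = 2.4422 (unchanged). New critical value: z_{0.0063} = 2.498.
Revised power = Φ(δ − 2.498) + Φ(−δ − 2.498) = Φ(-0.056) + Φ(-4.940) = 0.4779 + 0.0000 = 0.4779.

Power ≈ 0.478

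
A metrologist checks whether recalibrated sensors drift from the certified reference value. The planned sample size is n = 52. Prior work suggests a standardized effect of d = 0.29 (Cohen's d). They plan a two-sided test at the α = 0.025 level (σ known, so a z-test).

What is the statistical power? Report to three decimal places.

Power ≈ 0.440

Noncentrality parameter: δ = d·√n = 0.29 × √52 = 2.0912
Critical value for a two-sided test at α = 0.025: z_{α/2} = 2.241.
Power = Φ(δ − 2.241) + Φ(−δ − 2.241) = Φ(-0.150) + Φ(-4.333) = 0.4403 + 0.0000 = 0.4403.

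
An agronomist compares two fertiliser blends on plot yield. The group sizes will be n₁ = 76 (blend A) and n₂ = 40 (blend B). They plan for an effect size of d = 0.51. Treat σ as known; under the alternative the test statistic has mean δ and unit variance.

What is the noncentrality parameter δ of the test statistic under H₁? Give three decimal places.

The noncentrality parameter scales effect size by the design's sample-size factor: δ = d / √(1/n₁ + 1/n₂) = 0.51 / √(1/76 + 1/40) = 2.6108

δ ≈ 2.611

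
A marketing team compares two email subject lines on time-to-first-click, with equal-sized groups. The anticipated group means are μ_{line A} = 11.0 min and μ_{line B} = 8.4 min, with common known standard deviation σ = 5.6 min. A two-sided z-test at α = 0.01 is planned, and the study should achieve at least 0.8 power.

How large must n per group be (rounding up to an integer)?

Standardized effect: d = |μ_{line A} − μ_{line B}| / σ = |11.0 − 8.4| / 5.6 = 0.4643
For power 0.8 need Φ(δ − z_{0.005}) = 0.8, so δ = z_{0.005} + z_{0.20} = 2.576 + 0.842 = 3.417.
(For δ > 0 the lower-tail rejection region contributes negligibly to power, so the one-term inversion is standard.)
δ = d·√(n/2) ⇒ n = 2(δ/d)² = 2 × (3.417 / 0.4643)² = 108.36.
Rounding up, n = 109 per group.

n = 109 per group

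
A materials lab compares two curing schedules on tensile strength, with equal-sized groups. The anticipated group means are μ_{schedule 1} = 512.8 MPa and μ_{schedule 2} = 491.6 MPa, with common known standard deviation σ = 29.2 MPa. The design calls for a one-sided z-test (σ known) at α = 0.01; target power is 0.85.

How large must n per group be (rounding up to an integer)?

n = 43 per group

Standardized effect: d = |μ_{schedule 1} − μ_{schedule 2}| / σ = |512.8 − 491.6| / 29.2 = 0.7260
Set Φ(δ − 2.326) = 0.85; then δ − 2.326 = Φ⁻¹(0.85) = 1.036, giving δ = 3.363.
δ = d·√(n/2) ⇒ n = 2(δ/d)² = 2 × (3.363 / 0.7260)² = 42.91.
Rounding up, n = 43 per group.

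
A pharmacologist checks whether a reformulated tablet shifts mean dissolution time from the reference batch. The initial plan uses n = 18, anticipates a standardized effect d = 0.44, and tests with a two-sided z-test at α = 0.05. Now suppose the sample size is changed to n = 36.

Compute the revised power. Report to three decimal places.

Power ≈ 0.752

With n = 36: δ = d·√n = 0.44 × √36 = 2.6400. Critical value z_{0.025} = 1.960.
Revised power = Φ(δ − 1.960) + Φ(−δ − 1.960) = Φ(0.680) + Φ(-4.600) = 0.7518 + 0.0000 = 0.7518.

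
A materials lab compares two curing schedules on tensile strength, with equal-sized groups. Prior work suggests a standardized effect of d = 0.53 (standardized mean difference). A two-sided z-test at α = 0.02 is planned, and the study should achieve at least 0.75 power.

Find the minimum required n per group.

Set Φ(δ − 2.326) = 0.75; then δ − 2.326 = Φ⁻¹(0.75) = 0.674, giving δ = 3.001.
(For δ > 0 the lower-tail rejection region contributes negligibly to power, so the one-term inversion is standard.)
δ = d·√(n/2) ⇒ n = 2(δ/d)² = 2 × (3.001 / 0.53)² = 64.12.
Round up to the next whole unit.

n = 65 per group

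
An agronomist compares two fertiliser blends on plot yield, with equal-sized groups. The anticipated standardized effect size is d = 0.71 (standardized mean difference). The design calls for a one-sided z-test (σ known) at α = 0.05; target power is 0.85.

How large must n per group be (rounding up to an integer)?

n = 29 per group

For power 0.85 need Φ(δ − z_{0.05}) = 0.85, so δ = z_{0.05} + z_{0.15} = 1.645 + 1.036 = 2.681.
δ = d·√(n/2) ⇒ n = 2(δ/d)² = 2 × (2.681 / 0.71)² = 28.52.
Round up to the next whole unit.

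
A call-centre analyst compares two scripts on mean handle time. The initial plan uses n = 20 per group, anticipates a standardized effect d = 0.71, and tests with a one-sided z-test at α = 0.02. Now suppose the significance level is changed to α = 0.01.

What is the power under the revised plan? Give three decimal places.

δ = d·√(n/2) = 0.71 × √(20/2) = 2.2452 (unchanged). New critical value: z_{0.01} = 2.326.
Revised power = P(Z > 2.326 − δ) = Φ(-0.081) = 0.4677.

Power ≈ 0.468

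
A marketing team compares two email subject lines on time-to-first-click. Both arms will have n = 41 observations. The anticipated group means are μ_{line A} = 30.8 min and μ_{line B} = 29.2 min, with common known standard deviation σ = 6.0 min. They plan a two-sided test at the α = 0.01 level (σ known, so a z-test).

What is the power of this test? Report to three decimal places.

Standardized effect: d = |μ_{line A} − μ_{line B}| / σ = |30.8 − 29.2| / 6.0 = 0.2667
Noncentrality parameter: δ = d·√(n/2) = 0.2667 × √(41/2) = 1.2074
Critical value for a two-sided test at α = 0.01: z_{α/2} = 2.576.
Power = Φ(δ − 2.576) + Φ(−δ − 2.576) = Φ(-1.368) + Φ(-3.783) = 0.0856 + 0.0001 = 0.0857.

Power ≈ 0.086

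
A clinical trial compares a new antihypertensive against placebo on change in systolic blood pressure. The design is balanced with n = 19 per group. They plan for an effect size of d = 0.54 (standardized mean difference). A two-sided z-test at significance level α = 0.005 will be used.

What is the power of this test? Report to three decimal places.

Noncentrality parameter: δ = d·√(n/2) = 0.54 × √(19/2) = 1.6644
Critical value for a two-sided test at α = 0.005: z_{α/2} = 2.807.
Power = Φ(δ − 2.807) + Φ(−δ − 2.807) = Φ(-1.143) + Φ(-4.471) = 0.1266 + 0.0000 = 0.1266.

Power ≈ 0.127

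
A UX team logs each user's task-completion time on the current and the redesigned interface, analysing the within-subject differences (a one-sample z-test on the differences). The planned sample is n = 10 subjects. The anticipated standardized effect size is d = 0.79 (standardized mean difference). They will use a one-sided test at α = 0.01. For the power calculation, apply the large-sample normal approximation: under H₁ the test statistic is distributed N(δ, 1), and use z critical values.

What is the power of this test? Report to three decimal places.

Power ≈ 0.568

Noncentrality parameter: δ = d·√n = 0.79 × √10 = 2.4982
Critical value for a one-sided test at α = 0.01: z_α = 2.326.
Power = Φ(δ − 2.326) = Φ(0.172) = 0.5682.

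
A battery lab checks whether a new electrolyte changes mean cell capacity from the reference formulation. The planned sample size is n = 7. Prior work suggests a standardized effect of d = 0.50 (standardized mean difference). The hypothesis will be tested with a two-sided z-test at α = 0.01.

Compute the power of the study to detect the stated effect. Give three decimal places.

Noncentrality parameter: δ = d·√n = 0.50 × √7 = 1.3229
Critical value for a two-sided test at α = 0.01: z_{α/2} = 2.576.
Power = Φ(δ − 2.576) + Φ(−δ − 2.576) = Φ(-1.253) + Φ(-3.899) = 0.1051 + 0.0000 = 0.1052.

Power ≈ 0.105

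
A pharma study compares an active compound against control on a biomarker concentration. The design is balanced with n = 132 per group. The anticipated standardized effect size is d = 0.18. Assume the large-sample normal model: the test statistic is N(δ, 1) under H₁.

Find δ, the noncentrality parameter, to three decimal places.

δ = d·√(n/2) = 0.18 × √(132/2) = 1.4623

δ ≈ 1.462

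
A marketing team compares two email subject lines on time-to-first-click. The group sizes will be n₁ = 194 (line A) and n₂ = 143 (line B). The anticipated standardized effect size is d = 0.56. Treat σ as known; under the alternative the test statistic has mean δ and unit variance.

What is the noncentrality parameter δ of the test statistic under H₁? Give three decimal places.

δ ≈ 5.081

δ = d / √(1/n₁ + 1/n₂) = 0.56 / √(1/194 + 1/143) = 5.0809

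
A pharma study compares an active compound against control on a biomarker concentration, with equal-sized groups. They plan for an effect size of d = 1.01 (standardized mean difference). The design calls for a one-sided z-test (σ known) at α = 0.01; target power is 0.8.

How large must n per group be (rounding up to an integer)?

Set Φ(δ − 2.326) = 0.8; then δ − 2.326 = Φ⁻¹(0.8) = 0.842, giving δ = 3.168.
δ = d·√(n/2) ⇒ n = 2(δ/d)² = 2 × (3.168 / 1.01)² = 19.68.
Rounding up, n = 20 per group.

n = 20 per group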